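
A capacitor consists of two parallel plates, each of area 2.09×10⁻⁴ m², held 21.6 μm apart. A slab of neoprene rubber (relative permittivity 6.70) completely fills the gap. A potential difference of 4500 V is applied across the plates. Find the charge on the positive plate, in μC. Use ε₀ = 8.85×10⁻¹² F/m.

C = κε₀A/d = 6.70 × 8.85×10⁻¹² × 2.09×10⁻⁴ / 2.16×10⁻⁵ = 5.74×10⁻¹⁰ F.
Q = CV = 5.74×10⁻¹⁰ × 4500 = 2.58×10⁻⁶ C.

2.58 μC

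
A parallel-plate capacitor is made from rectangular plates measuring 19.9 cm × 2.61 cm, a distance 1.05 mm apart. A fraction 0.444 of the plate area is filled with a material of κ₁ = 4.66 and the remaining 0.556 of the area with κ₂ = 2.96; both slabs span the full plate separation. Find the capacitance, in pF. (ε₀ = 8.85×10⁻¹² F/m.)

A = 19.9 × 2.61 cm² = 5.19×10⁻³ m².
Side-by-side slabs ⇒ two capacitors in parallel, each spanning the full gap.
C₁ = κ₁ε₀A₁/d = 4.66 × 8.85×10⁻¹² × 2.31×10⁻³ / 1.05×10⁻³ = 9.06×10⁻¹¹ F.
C₂ = κ₂ε₀A₂/d = 2.96 × 8.85×10⁻¹² × 2.89×10⁻³ / 1.05×10⁻³ = 7.20×10⁻¹¹ F.
C = C₁ + C₂ = 1.63×10⁻¹⁰ F.

163 pF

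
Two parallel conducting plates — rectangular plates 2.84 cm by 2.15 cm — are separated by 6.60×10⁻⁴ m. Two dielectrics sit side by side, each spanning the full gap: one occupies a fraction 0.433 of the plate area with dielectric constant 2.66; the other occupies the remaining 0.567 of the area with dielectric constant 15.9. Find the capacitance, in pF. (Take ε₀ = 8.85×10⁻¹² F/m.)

A = 2.84 × 2.15 cm² = 6.11×10⁻⁴ m².
Side-by-side slabs ⇒ two capacitors in parallel, each spanning the full gap.
C₁ = κ₁ε₀A₁/d = 2.66 × 8.85×10⁻¹² × 2.64×10⁻⁴ / 6.60×10⁻⁴ = 9.43×10⁻¹² F.
C₂ = κ₂ε₀A₂/d = 15.9 × 8.85×10⁻¹² × 3.46×10⁻⁴ / 6.60×10⁻⁴ = 7.38×10⁻¹¹ F.
C = C₁ + C₂ = 8.32×10⁻¹¹ F.

C ≈ 83.2 pF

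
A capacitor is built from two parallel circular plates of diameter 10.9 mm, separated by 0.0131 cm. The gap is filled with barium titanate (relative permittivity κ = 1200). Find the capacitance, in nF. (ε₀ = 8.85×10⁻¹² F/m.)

7.56 nF

A = π(10.9/2 mm)² = 9.33×10⁻⁵ m².
C = κε₀A/d = 1200 × 8.85×10⁻¹² × 9.33×10⁻⁵ / 1.31×10⁻⁴ = 7.56×10⁻⁹ F.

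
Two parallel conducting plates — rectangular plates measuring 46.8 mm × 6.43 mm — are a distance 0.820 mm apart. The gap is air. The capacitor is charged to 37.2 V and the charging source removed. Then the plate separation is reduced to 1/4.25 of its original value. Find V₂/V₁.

V₂/V₁ ≈ 0.235

Isolated ⇒ Q is held fixed.
C₂ = 4.25 C₁ and V = Q/C, so V₂/V₁ = C₁/C₂ = 0.235.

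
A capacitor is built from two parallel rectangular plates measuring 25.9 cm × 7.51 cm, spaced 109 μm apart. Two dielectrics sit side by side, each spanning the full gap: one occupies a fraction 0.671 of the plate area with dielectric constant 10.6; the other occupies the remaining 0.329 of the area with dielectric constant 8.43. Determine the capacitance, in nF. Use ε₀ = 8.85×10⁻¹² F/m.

A = 25.9 × 7.51 cm² = 1.95×10⁻² m².
Side-by-side slabs ⇒ two capacitors in parallel, each spanning the full gap.
C₁ = κ₁ε₀A₁/d = 10.6 × 8.85×10⁻¹² × 1.31×10⁻² / 1.09×10⁻⁴ = 1.12×10⁻⁸ F.
C₂ = κ₂ε₀A₂/d = 8.43 × 8.85×10⁻¹² × 6.40×10⁻³ / 1.09×10⁻⁴ = 4.38×10⁻⁹ F.
C = C₁ + C₂ = 1.56×10⁻⁸ F.

15.6 nF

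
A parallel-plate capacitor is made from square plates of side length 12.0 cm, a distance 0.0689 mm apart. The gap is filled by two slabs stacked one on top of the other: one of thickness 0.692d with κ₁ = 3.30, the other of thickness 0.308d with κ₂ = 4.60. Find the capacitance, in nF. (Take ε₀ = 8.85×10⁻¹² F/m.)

C ≈ 6.69 nF

A = (12.0 cm)² = 1.44×10⁻² m².
Stacked slabs ⇒ two capacitors in series, each with the full plate area.
C₁ = κ₁ε₀A/d₁ = 3.30 × 8.85×10⁻¹² × 1.44×10⁻² / 4.77×10⁻⁵ = 8.82×10⁻⁹ F.
C₂ = κ₂ε₀A/d₂ = 4.60 × 8.85×10⁻¹² × 1.44×10⁻² / 2.12×10⁻⁵ = 2.76×10⁻⁸ F.
C = (1/C₁ + 1/C₂)⁻¹ = 6.69×10⁻⁹ F.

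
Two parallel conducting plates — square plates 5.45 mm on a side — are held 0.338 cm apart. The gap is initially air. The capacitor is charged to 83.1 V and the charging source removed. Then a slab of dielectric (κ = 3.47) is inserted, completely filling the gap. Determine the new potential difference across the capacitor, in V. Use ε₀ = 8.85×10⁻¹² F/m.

A = (5.45 mm)² = 2.97×10⁻⁵ m².
Initially C₁ = ε₀A/d = 8.85×10⁻¹² × 2.97×10⁻⁵ / 3.38×10⁻³ = 7.78×10⁻¹⁴ F.
V₁ = 83.1 V.
Isolated ⇒ Q is held fixed. C₂ = 3.47 C₁ and V = Q/C, so V₂/V₁ = C₁/C₂ = 0.288.
V₂ = 0.288 × 83.1 = 23.9 V.

V ≈ 23.9 V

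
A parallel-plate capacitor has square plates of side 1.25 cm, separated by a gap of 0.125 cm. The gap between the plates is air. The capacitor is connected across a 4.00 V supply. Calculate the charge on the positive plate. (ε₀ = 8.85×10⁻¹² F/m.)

A = (1.25 cm)² = 1.56×10⁻⁴ m².
C = ε₀A/d = 8.85×10⁻¹² × 1.56×10⁻⁴ / 1.25×10⁻³ = 1.11×10⁻¹² F.
Q = CV = 1.11×10⁻¹² × 4.00 = 4.43×10⁻¹² C.

4.43 pC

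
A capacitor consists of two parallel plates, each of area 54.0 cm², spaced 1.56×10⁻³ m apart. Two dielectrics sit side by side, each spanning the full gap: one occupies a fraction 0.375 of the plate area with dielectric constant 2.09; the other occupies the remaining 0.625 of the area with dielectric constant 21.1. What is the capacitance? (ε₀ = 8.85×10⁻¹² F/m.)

428 pF

A = 54.0 cm² = 5.40×10⁻³ m².
Side-by-side slabs ⇒ two capacitors in parallel, each spanning the full gap.
C₁ = κ₁ε₀A₁/d = 2.09 × 8.85×10⁻¹² × 2.02×10⁻³ / 1.56×10⁻³ = 2.40×10⁻¹¹ F.
C₂ = κ₂ε₀A₂/d = 21.1 × 8.85×10⁻¹² × 3.38×10⁻³ / 1.56×10⁻³ = 4.04×10⁻¹⁰ F.
C = C₁ + C₂ = 4.28×10⁻¹⁰ F.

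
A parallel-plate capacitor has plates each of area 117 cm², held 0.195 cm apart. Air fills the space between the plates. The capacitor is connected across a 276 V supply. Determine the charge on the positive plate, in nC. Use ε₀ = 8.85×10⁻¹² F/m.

A = 117 cm² = 1.17×10⁻² m².
C = ε₀A/d = 8.85×10⁻¹² × 1.17×10⁻² / 1.95×10⁻³ = 5.31×10⁻¹¹ F.
Q = CV = 5.31×10⁻¹¹ × 276 = 1.47×10⁻⁸ C.

14.7 nC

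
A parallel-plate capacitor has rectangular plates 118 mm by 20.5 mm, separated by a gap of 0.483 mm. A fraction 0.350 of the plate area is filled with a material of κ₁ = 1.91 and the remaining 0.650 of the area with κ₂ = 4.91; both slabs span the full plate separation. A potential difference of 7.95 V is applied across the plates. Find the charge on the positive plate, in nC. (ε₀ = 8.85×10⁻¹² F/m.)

Q ≈ 1.36 nC

A = 118 × 20.5 mm² = 2.42×10⁻³ m².
Side-by-side slabs ⇒ two capacitors in parallel, each spanning the full gap.
C₁ = κ₁ε₀A₁/d = 1.91 × 8.85×10⁻¹² × 8.47×10⁻⁴ / 4.83×10⁻⁴ = 2.96×10⁻¹¹ F.
C₂ = κ₂ε₀A₂/d = 4.91 × 8.85×10⁻¹² × 1.57×10⁻³ / 4.83×10⁻⁴ = 1.41×10⁻¹⁰ F.
C = C₁ + C₂ = 1.71×10⁻¹⁰ F.
Q = CV = 1.71×10⁻¹⁰ × 7.95 = 1.36×10⁻⁹ C.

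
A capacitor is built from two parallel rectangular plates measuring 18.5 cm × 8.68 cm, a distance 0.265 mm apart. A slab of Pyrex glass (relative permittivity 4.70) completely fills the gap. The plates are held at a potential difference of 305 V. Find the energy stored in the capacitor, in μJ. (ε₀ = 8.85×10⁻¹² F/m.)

U ≈ 117 μJ

A = 18.5 × 8.68 cm² = 1.61×10⁻² m².
C = κε₀A/d = 4.70 × 8.85×10⁻¹² × 1.61×10⁻² / 2.65×10⁻⁴ = 2.52×10⁻⁹ F.
U = ½CV² = ½ × 2.52×10⁻⁹ × (305)² = 1.17×10⁻⁴ J.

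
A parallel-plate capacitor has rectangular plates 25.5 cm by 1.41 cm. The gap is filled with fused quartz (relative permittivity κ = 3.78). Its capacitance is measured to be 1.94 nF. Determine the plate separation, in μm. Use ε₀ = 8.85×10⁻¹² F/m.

A = 25.5 × 1.41 cm² = 3.60×10⁻³ m².
d = κε₀A/C = 3.78 × 8.85×10⁻¹² × 3.60×10⁻³ / 1.94×10⁻⁹ = 6.20×10⁻⁵ m.

d ≈ 62.0 μm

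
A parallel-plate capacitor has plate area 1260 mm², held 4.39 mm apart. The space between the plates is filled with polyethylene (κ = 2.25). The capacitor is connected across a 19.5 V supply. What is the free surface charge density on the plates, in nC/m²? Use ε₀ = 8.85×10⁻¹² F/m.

88.4 nC/m²

A = 1260 mm² = 1.26×10⁻³ m².
C = κε₀A/d = 2.25 × 8.85×10⁻¹² × 1.26×10⁻³ / 4.39×10⁻³ = 5.72×10⁻¹² F.
σ = Q/A = CV/A = 5.72×10⁻¹² × 19.5 / 1.26×10⁻³ = 8.84×10⁻⁸ C/m².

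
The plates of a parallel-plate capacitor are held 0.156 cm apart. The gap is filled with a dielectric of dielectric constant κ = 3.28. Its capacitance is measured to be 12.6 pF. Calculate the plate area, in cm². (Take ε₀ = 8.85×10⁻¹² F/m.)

A = Cd/(κε₀) = 1.26×10⁻¹¹ × 1.56×10⁻³ / (3.28 × 8.85×10⁻¹²) = 6.77×10⁻⁴ m².

A ≈ 6.77 cm²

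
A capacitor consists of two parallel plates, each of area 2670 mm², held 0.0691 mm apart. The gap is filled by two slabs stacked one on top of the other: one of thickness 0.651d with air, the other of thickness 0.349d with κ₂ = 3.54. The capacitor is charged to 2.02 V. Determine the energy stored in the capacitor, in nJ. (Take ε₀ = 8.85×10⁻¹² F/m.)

0.931 nJ

A = 2670 mm² = 2.67×10⁻³ m².
Stacked slabs ⇒ two capacitors in series, each with the full plate area.
C₁ = κ₁ε₀A/d₁ = 1.00 × 8.85×10⁻¹² × 2.67×10⁻³ / 4.50×10⁻⁵ = 5.25×10⁻¹⁰ F.
C₂ = κ₂ε₀A/d₂ = 3.54 × 8.85×10⁻¹² × 2.67×10⁻³ / 2.41×10⁻⁵ = 3.47×10⁻⁹ F.
C = (1/C₁ + 1/C₂)⁻¹ = 4.56×10⁻¹⁰ F.
U = ½CV² = ½ × 4.56×10⁻¹⁰ × (2.02)² = 9.31×10⁻¹⁰ J.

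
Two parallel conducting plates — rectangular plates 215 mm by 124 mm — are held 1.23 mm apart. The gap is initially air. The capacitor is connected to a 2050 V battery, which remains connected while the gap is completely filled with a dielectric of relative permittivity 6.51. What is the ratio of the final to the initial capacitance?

6.51

C = κε₀A/d scales with κ, so C₂/C₁ = κ = 6.51.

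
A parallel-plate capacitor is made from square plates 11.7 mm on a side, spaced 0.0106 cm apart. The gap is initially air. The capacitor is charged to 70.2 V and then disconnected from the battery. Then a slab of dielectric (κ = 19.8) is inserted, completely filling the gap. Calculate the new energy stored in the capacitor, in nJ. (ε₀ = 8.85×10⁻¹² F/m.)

A = (11.7 mm)² = 1.37×10⁻⁴ m².
Initially C₁ = ε₀A/d = 8.85×10⁻¹² × 1.37×10⁻⁴ / 1.06×10⁻⁴ = 1.14×10⁻¹¹ F.
U₁ = 2.82×10⁻⁸ J.
Isolated ⇒ Q is held fixed. C₂ = 19.8 C₁ and U = Q²/(2C), so U₂/U₁ = C₁/C₂ = 0.0505.
U₂ = 0.0505 × 2.82×10⁻⁸ = 1.42×10⁻⁹ J.

1.42 nJ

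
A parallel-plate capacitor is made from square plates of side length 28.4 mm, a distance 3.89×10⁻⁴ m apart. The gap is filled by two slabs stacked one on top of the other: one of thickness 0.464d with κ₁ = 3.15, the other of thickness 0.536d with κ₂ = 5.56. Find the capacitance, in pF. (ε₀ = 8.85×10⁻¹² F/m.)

A = (28.4 mm)² = 8.07×10⁻⁴ m².
Stacked slabs ⇒ two capacitors in series, each with the full plate area.
C₁ = κ₁ε₀A/d₁ = 3.15 × 8.85×10⁻¹² × 8.07×10⁻⁴ / 1.80×10⁻⁴ = 1.25×10⁻¹⁰ F.
C₂ = κ₂ε₀A/d₂ = 5.56 × 8.85×10⁻¹² × 8.07×10⁻⁴ / 2.09×10⁻⁴ = 1.90×10⁻¹⁰ F.
C = (1/C₁ + 1/C₂)⁻¹ = 7.53×10⁻¹¹ F.

75.3 pF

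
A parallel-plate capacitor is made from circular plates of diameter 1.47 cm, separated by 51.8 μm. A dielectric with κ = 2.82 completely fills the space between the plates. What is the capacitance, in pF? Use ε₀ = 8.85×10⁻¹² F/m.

A = π(1.47/2 cm)² = 1.70×10⁻⁴ m².
C = κε₀A/d = 2.82 × 8.85×10⁻¹² × 1.70×10⁻⁴ / 5.18×10⁻⁵ = 8.18×10⁻¹¹ F.

81.8 pF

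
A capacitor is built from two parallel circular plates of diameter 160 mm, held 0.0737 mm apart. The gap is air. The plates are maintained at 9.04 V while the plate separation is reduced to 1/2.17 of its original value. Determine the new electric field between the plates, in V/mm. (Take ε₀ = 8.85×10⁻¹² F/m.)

E ≈ 266 V/mm

A = π(160/2 mm)² = 2.01×10⁻² m².
Initially C₁ = ε₀A/d = 8.85×10⁻¹² × 2.01×10⁻² / 7.37×10⁻⁵ = 2.41×10⁻⁹ F.
E₁ = 1.23×10⁵ V/m.
Battery connected ⇒ V is held fixed. E = V/d, so E₂/E₁ = d₁/d₂ = 2.17.
E₂ = 2.17 × 1.23×10⁵ = 2.66×10⁵ V/m.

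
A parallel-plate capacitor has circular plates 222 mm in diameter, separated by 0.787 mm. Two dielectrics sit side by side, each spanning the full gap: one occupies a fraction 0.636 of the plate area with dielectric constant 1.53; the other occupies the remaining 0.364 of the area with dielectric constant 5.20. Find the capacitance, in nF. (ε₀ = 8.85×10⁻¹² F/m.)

A = π(222/2 mm)² = 3.87×10⁻² m².
Side-by-side slabs ⇒ two capacitors in parallel, each spanning the full gap.
C₁ = κ₁ε₀A₁/d = 1.53 × 8.85×10⁻¹² × 2.46×10⁻² / 7.87×10⁻⁴ = 4.24×10⁻¹⁰ F.
C₂ = κ₂ε₀A₂/d = 5.20 × 8.85×10⁻¹² × 1.41×10⁻² / 7.87×10⁻⁴ = 8.24×10⁻¹⁰ F.
C = C₁ + C₂ = 1.25×10⁻⁹ F.

1.25 nF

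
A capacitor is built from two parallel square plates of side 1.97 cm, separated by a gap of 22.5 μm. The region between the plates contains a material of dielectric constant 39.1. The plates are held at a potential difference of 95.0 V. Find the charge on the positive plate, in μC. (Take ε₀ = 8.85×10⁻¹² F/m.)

A = (1.97 cm)² = 3.88×10⁻⁴ m².
C = κε₀A/d = 39.1 × 8.85×10⁻¹² × 3.88×10⁻⁴ / 2.25×10⁻⁵ = 5.97×10⁻⁹ F.
Q = CV = 5.97×10⁻⁹ × 95.0 = 5.67×10⁻⁷ C.

0.567 μC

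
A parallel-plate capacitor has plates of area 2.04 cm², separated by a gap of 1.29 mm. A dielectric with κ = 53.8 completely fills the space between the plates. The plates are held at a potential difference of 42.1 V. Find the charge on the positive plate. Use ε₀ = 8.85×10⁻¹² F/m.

A = 2.04 cm² = 2.04×10⁻⁴ m².
C = κε₀A/d = 53.8 × 8.85×10⁻¹² × 2.04×10⁻⁴ / 1.29×10⁻³ = 7.53×10⁻¹¹ F.
Q = CV = 7.53×10⁻¹¹ × 42.1 = 3.17×10⁻⁹ C.

Q ≈ 3.17 nC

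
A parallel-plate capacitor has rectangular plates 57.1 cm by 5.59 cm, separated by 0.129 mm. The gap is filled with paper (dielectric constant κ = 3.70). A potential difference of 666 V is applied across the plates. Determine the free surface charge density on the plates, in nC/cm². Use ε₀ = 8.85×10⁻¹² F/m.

σ ≈ 16.9 nC/cm²

A = 57.1 × 5.59 cm² = 3.19×10⁻² m².
C = κε₀A/d = 3.70 × 8.85×10⁻¹² × 3.19×10⁻² / 1.29×10⁻⁴ = 8.10×10⁻⁹ F.
σ = Q/A = CV/A = 8.10×10⁻⁹ × 666 / 3.19×10⁻² = 1.69×10⁻⁴ C/m².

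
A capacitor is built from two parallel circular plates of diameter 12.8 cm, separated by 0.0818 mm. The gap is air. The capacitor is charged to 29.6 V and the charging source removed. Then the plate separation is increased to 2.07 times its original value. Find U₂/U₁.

2.07

Isolated ⇒ Q is held fixed.
C₂ = 0.483 C₁ and U = Q²/(2C), so U₂/U₁ = C₁/C₂ = 2.07.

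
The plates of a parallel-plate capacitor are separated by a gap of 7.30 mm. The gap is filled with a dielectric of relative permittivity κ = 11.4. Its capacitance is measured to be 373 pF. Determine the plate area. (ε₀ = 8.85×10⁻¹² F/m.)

270 cm²

A = Cd/(κε₀) = 3.73×10⁻¹⁰ × 7.30×10⁻³ / (11.4 × 8.85×10⁻¹²) = 2.70×10⁻² m².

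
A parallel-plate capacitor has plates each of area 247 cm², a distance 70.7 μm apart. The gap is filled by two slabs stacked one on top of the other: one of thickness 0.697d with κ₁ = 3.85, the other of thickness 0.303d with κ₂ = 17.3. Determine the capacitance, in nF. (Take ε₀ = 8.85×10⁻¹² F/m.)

C ≈ 15.6 nF

A = 247 cm² = 2.47×10⁻² m².
Stacked slabs ⇒ two capacitors in series, each with the full plate area.
C₁ = κ₁ε₀A/d₁ = 3.85 × 8.85×10⁻¹² × 2.47×10⁻² / 4.93×10⁻⁵ = 1.71×10⁻⁸ F.
C₂ = κ₂ε₀A/d₂ = 17.3 × 8.85×10⁻¹² × 2.47×10⁻² / 2.14×10⁻⁵ = 1.77×10⁻⁷ F.
C = (1/C₁ + 1/C₂)⁻¹ = 1.56×10⁻⁸ F.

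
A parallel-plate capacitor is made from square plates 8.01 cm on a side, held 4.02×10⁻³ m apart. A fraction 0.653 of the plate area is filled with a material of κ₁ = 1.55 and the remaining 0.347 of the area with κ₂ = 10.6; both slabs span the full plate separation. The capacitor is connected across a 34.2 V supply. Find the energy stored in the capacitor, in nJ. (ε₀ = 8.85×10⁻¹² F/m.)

A = (8.01 cm)² = 6.42×10⁻³ m².
Side-by-side slabs ⇒ two capacitors in parallel, each spanning the full gap.
C₁ = κ₁ε₀A₁/d = 1.55 × 8.85×10⁻¹² × 4.19×10⁻³ / 4.02×10⁻³ = 1.43×10⁻¹¹ F.
C₂ = κ₂ε₀A₂/d = 10.6 × 8.85×10⁻¹² × 2.23×10⁻³ / 4.02×10⁻³ = 5.20×10⁻¹¹ F.
C = C₁ + C₂ = 6.63×10⁻¹¹ F.
U = ½CV² = ½ × 6.63×10⁻¹¹ × (34.2)² = 3.87×10⁻⁸ J.

U ≈ 38.7 nJ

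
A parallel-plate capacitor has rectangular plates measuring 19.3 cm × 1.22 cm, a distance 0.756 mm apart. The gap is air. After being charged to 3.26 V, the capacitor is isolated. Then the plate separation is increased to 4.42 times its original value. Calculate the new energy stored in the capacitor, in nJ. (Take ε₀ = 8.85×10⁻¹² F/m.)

A = 19.3 × 1.22 cm² = 2.35×10⁻³ m².
Initially C₁ = ε₀A/d = 8.85×10⁻¹² × 2.35×10⁻³ / 7.56×10⁻⁴ = 2.76×10⁻¹¹ F.
U₁ = 1.46×10⁻¹⁰ J.
Isolated ⇒ Q is held fixed. C₂ = 0.226 C₁ and U = Q²/(2C), so U₂/U₁ = C₁/C₂ = 4.42.
U₂ = 4.42 × 1.46×10⁻¹⁰ = 6.47×10⁻¹⁰ J.

0.647 nJ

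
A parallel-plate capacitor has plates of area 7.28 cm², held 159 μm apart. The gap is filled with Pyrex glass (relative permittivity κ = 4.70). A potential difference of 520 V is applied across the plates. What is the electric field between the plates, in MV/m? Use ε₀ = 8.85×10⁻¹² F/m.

E = V/d = 520 / 1.59×10⁻⁴ = 3.27×10⁶ V/m.

3.27 MV/m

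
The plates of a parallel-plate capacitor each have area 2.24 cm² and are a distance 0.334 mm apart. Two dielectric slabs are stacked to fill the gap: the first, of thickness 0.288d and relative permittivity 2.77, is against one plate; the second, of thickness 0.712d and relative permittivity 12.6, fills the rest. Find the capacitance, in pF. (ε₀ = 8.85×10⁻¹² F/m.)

A = 2.24 cm² = 2.24×10⁻⁴ m².
Stacked slabs ⇒ two capacitors in series, each with the full plate area.
C₁ = κ₁ε₀A/d₁ = 2.77 × 8.85×10⁻¹² × 2.24×10⁻⁴ / 9.62×10⁻⁵ = 5.71×10⁻¹¹ F.
C₂ = κ₂ε₀A/d₂ = 12.6 × 8.85×10⁻¹² × 2.24×10⁻⁴ / 2.38×10⁻⁴ = 1.05×10⁻¹⁰ F.
C = (1/C₁ + 1/C₂)⁻¹ = 3.70×10⁻¹¹ F.

37.0 pF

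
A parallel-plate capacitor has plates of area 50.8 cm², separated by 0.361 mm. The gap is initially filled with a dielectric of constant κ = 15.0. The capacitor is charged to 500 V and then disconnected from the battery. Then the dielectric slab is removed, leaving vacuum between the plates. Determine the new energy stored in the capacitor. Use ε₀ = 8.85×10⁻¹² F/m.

A = 50.8 cm² = 5.08×10⁻³ m².
Initially C₁ = κε₀A/d = 15.0 × 8.85×10⁻¹² × 5.08×10⁻³ / 3.61×10⁻⁴ = 1.87×10⁻⁹ F.
U₁ = 2.34×10⁻⁴ J.
Isolated ⇒ Q is held fixed. C₂ = 0.0667 C₁ and U = Q²/(2C), so U₂/U₁ = C₁/C₂ = 15.0.
U₂ = 15.0 × 2.34×10⁻⁴ = 3.50×10⁻³ J.

U ≈ 3.50 mJ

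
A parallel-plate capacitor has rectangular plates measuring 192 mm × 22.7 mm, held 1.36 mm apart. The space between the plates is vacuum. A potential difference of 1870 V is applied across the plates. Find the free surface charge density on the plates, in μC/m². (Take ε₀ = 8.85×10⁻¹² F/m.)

σ ≈ 12.2 μC/m²

A = 192 × 22.7 mm² = 4.36×10⁻³ m².
C = ε₀A/d = 8.85×10⁻¹² × 4.36×10⁻³ / 1.36×10⁻³ = 2.84×10⁻¹¹ F.
σ = Q/A = CV/A = 2.84×10⁻¹¹ × 1870 / 4.36×10⁻³ = 1.22×10⁻⁵ C/m².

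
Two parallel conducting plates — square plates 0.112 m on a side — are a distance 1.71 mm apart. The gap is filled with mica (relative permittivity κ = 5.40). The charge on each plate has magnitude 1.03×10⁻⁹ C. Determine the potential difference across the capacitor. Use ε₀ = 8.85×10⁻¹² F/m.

A = (0.112 m)² = 1.25×10⁻² m².
C = κε₀A/d = 5.40 × 8.85×10⁻¹² × 1.25×10⁻² / 1.71×10⁻³ = 3.51×10⁻¹⁰ F.
V = Q/C = 1.03×10⁻⁹ / 3.51×10⁻¹⁰ = 2.94 V.

V ≈ 2.94 V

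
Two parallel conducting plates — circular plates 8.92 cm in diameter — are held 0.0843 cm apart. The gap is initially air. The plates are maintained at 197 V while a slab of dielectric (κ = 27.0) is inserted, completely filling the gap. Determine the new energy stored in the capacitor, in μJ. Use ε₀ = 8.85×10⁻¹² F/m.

U ≈ 34.4 μJ

A = π(8.92/2 cm)² = 6.25×10⁻³ m².
Initially C₁ = ε₀A/d = 8.85×10⁻¹² × 6.25×10⁻³ / 8.43×10⁻⁴ = 6.56×10⁻¹¹ F.
U₁ = 1.27×10⁻⁶ J.
Battery connected ⇒ V is held fixed. C₂ = 27.0 C₁ and U = ½CV², so U₂/U₁ = C₂/C₁ = 27.0.
U₂ = 27.0 × 1.27×10⁻⁶ = 3.44×10⁻⁵ J.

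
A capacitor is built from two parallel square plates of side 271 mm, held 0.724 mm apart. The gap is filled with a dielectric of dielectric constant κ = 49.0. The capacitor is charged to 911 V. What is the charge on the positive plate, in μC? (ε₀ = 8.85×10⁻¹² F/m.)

A = (271 mm)² = 7.34×10⁻² m².
C = κε₀A/d = 49.0 × 8.85×10⁻¹² × 7.34×10⁻² / 7.24×10⁻⁴ = 4.40×10⁻⁸ F.
Q = CV = 4.40×10⁻⁸ × 911 = 4.01×10⁻⁵ C.

40.1 μC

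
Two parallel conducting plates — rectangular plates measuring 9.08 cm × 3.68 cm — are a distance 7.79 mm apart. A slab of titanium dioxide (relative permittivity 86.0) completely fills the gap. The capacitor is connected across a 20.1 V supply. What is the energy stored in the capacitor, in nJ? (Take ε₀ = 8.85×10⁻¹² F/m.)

A = 9.08 × 3.68 cm² = 3.34×10⁻³ m².
C = κε₀A/d = 86.0 × 8.85×10⁻¹² × 3.34×10⁻³ / 7.79×10⁻³ = 3.26×10⁻¹⁰ F.
U = ½CV² = ½ × 3.26×10⁻¹⁰ × (20.1)² = 6.59×10⁻⁸ J.

65.9 nJ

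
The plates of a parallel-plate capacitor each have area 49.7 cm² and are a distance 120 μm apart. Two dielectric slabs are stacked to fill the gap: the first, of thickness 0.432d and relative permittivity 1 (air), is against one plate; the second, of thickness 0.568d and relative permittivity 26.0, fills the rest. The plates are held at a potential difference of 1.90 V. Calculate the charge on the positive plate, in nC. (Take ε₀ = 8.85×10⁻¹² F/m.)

A = 49.7 cm² = 4.97×10⁻³ m².
Stacked slabs ⇒ two capacitors in series, each with the full plate area.
C₁ = κ₁ε₀A/d₁ = 1.00 × 8.85×10⁻¹² × 4.97×10⁻³ / 5.18×10⁻⁵ = 8.48×10⁻¹⁰ F.
C₂ = κ₂ε₀A/d₂ = 26.0 × 8.85×10⁻¹² × 4.97×10⁻³ / 6.82×10⁻⁵ = 1.68×10⁻⁸ F.
C = (1/C₁ + 1/C₂)⁻¹ = 8.08×10⁻¹⁰ F.
Q = CV = 8.08×10⁻¹⁰ × 1.90 = 1.53×10⁻⁹ C.

Q ≈ 1.53 nC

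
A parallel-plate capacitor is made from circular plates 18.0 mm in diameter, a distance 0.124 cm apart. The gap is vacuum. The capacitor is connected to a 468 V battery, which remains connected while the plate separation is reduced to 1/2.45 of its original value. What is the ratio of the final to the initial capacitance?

C = ε₀A/d scales as 1/d, so C₂/C₁ = d₁/d₂ = 2.45.

C₂/C₁ ≈ 2.45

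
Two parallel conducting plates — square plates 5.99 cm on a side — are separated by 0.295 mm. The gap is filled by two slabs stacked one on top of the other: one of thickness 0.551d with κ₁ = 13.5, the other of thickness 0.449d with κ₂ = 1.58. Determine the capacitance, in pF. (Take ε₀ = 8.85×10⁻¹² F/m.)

331 pF

A = (5.99 cm)² = 3.59×10⁻³ m².
Stacked slabs ⇒ two capacitors in series, each with the full plate area.
C₁ = κ₁ε₀A/d₁ = 13.5 × 8.85×10⁻¹² × 3.59×10⁻³ / 1.63×10⁻⁴ = 2.64×10⁻⁹ F.
C₂ = κ₂ε₀A/d₂ = 1.58 × 8.85×10⁻¹² × 3.59×10⁻³ / 1.32×10⁻⁴ = 3.79×10⁻¹⁰ F.
C = (1/C₁ + 1/C₂)⁻¹ = 3.31×10⁻¹⁰ F.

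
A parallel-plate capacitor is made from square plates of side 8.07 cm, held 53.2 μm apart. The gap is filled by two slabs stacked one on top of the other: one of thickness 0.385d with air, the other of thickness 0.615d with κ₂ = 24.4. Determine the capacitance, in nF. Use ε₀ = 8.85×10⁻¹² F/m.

A = (8.07 cm)² = 6.51×10⁻³ m².
Stacked slabs ⇒ two capacitors in series, each with the full plate area.
C₁ = κ₁ε₀A/d₁ = 1.00 × 8.85×10⁻¹² × 6.51×10⁻³ / 2.05×10⁻⁵ = 2.81×10⁻⁹ F.
C₂ = κ₂ε₀A/d₂ = 24.4 × 8.85×10⁻¹² × 6.51×10⁻³ / 3.27×10⁻⁵ = 4.30×10⁻⁸ F.
C = (1/C₁ + 1/C₂)⁻¹ = 2.64×10⁻⁹ F.

2.64 nF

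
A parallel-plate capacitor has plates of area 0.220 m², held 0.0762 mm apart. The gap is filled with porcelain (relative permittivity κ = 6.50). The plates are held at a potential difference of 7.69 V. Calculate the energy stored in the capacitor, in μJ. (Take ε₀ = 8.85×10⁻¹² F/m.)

C = κε₀A/d = 6.50 × 8.85×10⁻¹² × 0.220 / 7.62×10⁻⁵ = 1.66×10⁻⁷ F.
U = ½CV² = ½ × 1.66×10⁻⁷ × (7.69)² = 4.91×10⁻⁶ J.

U ≈ 4.91 μJ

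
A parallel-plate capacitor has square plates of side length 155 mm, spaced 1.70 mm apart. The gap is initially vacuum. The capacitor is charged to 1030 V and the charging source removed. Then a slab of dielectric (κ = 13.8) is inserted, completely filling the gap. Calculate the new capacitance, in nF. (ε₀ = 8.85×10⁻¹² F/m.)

A = (155 mm)² = 2.40×10⁻² m².
Initially C₁ = ε₀A/d = 8.85×10⁻¹² × 2.40×10⁻² / 1.70×10⁻³ = 1.25×10⁻¹⁰ F.
C = κε₀A/d scales with κ, so C₂/C₁ = κ = 13.8.
C₂ = 13.8 × 1.25×10⁻¹⁰ = 1.73×10⁻⁹ F.

C ≈ 1.73 nF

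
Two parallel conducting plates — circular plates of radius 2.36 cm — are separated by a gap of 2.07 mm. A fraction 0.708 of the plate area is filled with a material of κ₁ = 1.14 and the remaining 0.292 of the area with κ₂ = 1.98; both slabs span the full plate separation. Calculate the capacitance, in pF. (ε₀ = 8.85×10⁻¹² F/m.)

C ≈ 10.4 pF

A = π(2.36 cm)² = 1.75×10⁻³ m².
Side-by-side slabs ⇒ two capacitors in parallel, each spanning the full gap.
C₁ = κ₁ε₀A₁/d = 1.14 × 8.85×10⁻¹² × 1.24×10⁻³ / 2.07×10⁻³ = 6.04×10⁻¹² F.
C₂ = κ₂ε₀A₂/d = 1.98 × 8.85×10⁻¹² × 5.11×10⁻⁴ / 2.07×10⁻³ = 4.33×10⁻¹² F.
C = C₁ + C₂ = 1.04×10⁻¹¹ F.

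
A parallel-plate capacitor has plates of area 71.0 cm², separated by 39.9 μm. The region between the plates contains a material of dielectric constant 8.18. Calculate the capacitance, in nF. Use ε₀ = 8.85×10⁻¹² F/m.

12.9 nF

A = 71.0 cm² = 7.10×10⁻³ m².
C = κε₀A/d = 8.18 × 8.85×10⁻¹² × 7.10×10⁻³ / 3.99×10⁻⁵ = 1.29×10⁻⁸ F.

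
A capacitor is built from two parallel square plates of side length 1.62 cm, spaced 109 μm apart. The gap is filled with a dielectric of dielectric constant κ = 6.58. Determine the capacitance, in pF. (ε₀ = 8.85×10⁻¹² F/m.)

A = (1.62 cm)² = 2.62×10⁻⁴ m².
C = κε₀A/d = 6.58 × 8.85×10⁻¹² × 2.62×10⁻⁴ / 1.09×10⁻⁴ = 1.40×10⁻¹⁰ F.

C ≈ 140 pF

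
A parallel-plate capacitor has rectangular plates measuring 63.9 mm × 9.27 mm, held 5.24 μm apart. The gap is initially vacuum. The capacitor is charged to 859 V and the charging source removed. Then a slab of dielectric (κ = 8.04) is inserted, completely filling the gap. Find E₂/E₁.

0.124

Isolated ⇒ Q is held fixed.
V₂ = Q/C₂ = V₁/8.04; E = V/d, so E₂/E₁ = (V₂/V₁)(d₁/d₂) = 0.124.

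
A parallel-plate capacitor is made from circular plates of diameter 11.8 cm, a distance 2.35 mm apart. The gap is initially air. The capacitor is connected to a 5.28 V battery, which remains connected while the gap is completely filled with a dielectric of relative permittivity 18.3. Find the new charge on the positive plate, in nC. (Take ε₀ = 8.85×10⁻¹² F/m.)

Q ≈ 3.98 nC

A = π(11.8/2 cm)² = 1.09×10⁻² m².
Initially C₁ = ε₀A/d = 8.85×10⁻¹² × 1.09×10⁻² / 2.35×10⁻³ = 4.12×10⁻¹¹ F.
Q₁ = 2.17×10⁻¹⁰ C.
Battery connected ⇒ V is held fixed. C₂ = 18.3 C₁ and Q = CV, so Q₂/Q₁ = C₂/C₁ = 18.3.
Q₂ = 18.3 × 2.17×10⁻¹⁰ = 3.98×10⁻⁹ C.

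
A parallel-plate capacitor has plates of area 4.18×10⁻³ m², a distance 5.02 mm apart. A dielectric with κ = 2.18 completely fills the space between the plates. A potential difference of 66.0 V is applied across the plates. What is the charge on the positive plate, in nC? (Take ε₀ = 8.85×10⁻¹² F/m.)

1.06 nC

C = κε₀A/d = 2.18 × 8.85×10⁻¹² × 4.18×10⁻³ / 5.02×10⁻³ = 1.61×10⁻¹¹ F.
Q = CV = 1.61×10⁻¹¹ × 66.0 = 1.06×10⁻⁹ C.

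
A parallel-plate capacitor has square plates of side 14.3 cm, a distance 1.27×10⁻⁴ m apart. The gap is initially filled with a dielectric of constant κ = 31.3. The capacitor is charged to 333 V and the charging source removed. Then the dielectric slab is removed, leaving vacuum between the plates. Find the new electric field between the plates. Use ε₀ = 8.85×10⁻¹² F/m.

A = (14.3 cm)² = 2.04×10⁻² m².
Initially C₁ = κε₀A/d = 31.3 × 8.85×10⁻¹² × 2.04×10⁻² / 1.27×10⁻⁴ = 4.46×10⁻⁸ F.
E₁ = 2.62×10⁶ V/m.
Isolated ⇒ Q is held fixed. V₂ = Q/C₂ = V₁/0.0319; E = V/d, so E₂/E₁ = (V₂/V₁)(d₁/d₂) = 31.3.
E₂ = 31.3 × 2.62×10⁶ = 8.21×10⁷ V/m.

E ≈ 82.1 MV/m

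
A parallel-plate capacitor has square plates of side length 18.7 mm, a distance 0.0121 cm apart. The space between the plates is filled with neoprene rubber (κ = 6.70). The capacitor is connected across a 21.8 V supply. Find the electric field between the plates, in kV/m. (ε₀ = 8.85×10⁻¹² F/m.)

E = V/d = 21.8 / 1.21×10⁻⁴ = 1.80×10⁵ V/m.

180 kV/m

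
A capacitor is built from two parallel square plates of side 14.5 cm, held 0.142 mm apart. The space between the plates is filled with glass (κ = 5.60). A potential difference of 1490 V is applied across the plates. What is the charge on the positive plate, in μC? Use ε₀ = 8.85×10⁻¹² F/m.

A = (14.5 cm)² = 2.10×10⁻² m².
C = κε₀A/d = 5.60 × 8.85×10⁻¹² × 2.10×10⁻² / 1.42×10⁻⁴ = 7.34×10⁻⁹ F.
Q = CV = 7.34×10⁻⁹ × 1490 = 1.09×10⁻⁵ C.

10.9 μC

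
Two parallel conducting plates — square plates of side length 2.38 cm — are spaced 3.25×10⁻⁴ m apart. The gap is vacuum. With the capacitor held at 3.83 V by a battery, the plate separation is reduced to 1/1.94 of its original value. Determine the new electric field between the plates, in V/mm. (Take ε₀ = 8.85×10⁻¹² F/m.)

E ≈ 22.9 V/mm

A = (2.38 cm)² = 5.66×10⁻⁴ m².
Initially C₁ = ε₀A/d = 8.85×10⁻¹² × 5.66×10⁻⁴ / 3.25×10⁻⁴ = 1.54×10⁻¹¹ F.
E₁ = 1.18×10⁴ V/m.
Battery connected ⇒ V is held fixed. E = V/d, so E₂/E₁ = d₁/d₂ = 1.94.
E₂ = 1.94 × 1.18×10⁴ = 2.29×10⁴ V/m.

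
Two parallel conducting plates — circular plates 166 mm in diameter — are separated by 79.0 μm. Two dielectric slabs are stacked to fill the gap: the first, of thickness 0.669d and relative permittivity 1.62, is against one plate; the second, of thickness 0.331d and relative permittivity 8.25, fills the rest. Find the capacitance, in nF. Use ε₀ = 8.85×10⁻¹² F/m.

C ≈ 5.35 nF

A = π(166/2 mm)² = 2.16×10⁻² m².
Stacked slabs ⇒ two capacitors in series, each with the full plate area.
C₁ = κ₁ε₀A/d₁ = 1.62 × 8.85×10⁻¹² × 2.16×10⁻² / 5.29×10⁻⁵ = 5.87×10⁻⁹ F.
C₂ = κ₂ε₀A/d₂ = 8.25 × 8.85×10⁻¹² × 2.16×10⁻² / 2.61×10⁻⁵ = 6.04×10⁻⁸ F.
C = (1/C₁ + 1/C₂)⁻¹ = 5.35×10⁻⁹ F.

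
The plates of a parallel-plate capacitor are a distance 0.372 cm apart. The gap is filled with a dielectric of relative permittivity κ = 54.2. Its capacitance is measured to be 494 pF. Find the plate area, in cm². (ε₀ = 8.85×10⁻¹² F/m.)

A = Cd/(κε₀) = 4.94×10⁻¹⁰ × 3.72×10⁻³ / (54.2 × 8.85×10⁻¹²) = 3.83×10⁻³ m².

38.3 cm²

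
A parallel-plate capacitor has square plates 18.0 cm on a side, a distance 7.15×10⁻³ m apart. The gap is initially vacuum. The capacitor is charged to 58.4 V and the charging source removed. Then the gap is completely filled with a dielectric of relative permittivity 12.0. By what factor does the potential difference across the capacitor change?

V₂/V₁ ≈ 0.0833

Isolated ⇒ Q is held fixed.
C₂ = 12.0 C₁ and V = Q/C, so V₂/V₁ = C₁/C₂ = 0.0833.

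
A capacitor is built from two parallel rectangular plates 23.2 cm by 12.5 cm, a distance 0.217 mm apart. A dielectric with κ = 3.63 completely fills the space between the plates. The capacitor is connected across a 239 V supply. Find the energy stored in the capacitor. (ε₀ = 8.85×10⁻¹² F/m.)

123 μJ

A = 23.2 × 12.5 cm² = 2.90×10⁻² m².
C = κε₀A/d = 3.63 × 8.85×10⁻¹² × 2.90×10⁻² / 2.17×10⁻⁴ = 4.29×10⁻⁹ F.
U = ½CV² = ½ × 4.29×10⁻⁹ × (239)² = 1.23×10⁻⁴ J.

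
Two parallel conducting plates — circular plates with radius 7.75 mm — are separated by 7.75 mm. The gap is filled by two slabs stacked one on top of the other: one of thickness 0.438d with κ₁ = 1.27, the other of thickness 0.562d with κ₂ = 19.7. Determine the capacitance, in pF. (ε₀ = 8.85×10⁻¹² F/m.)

A = π(7.75 mm)² = 1.89×10⁻⁴ m².
Stacked slabs ⇒ two capacitors in series, each with the full plate area.
C₁ = κ₁ε₀A/d₁ = 1.27 × 8.85×10⁻¹² × 1.89×10⁻⁴ / 3.39×10⁻³ = 6.25×10⁻¹³ F.
C₂ = κ₂ε₀A/d₂ = 19.7 × 8.85×10⁻¹² × 1.89×10⁻⁴ / 4.36×10⁻³ = 7.55×10⁻¹² F.
C = (1/C₁ + 1/C₂)⁻¹ = 5.77×10⁻¹³ F.

C ≈ 0.577 pF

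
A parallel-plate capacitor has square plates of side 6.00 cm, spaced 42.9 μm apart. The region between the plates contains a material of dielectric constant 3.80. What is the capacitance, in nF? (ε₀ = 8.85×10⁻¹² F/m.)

C ≈ 2.82 nF

A = (6.00 cm)² = 3.60×10⁻³ m².
C = κε₀A/d = 3.80 × 8.85×10⁻¹² × 3.60×10⁻³ / 4.29×10⁻⁵ = 2.82×10⁻⁹ F.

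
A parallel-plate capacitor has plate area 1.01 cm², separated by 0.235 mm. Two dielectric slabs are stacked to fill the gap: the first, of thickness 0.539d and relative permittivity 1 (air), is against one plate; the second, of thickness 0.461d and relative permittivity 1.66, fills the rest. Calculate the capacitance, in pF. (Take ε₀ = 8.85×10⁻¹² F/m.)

4.66 pF

A = 1.01 cm² = 1.01×10⁻⁴ m².
Stacked slabs ⇒ two capacitors in series, each with the full plate area.
C₁ = κ₁ε₀A/d₁ = 1.00 × 8.85×10⁻¹² × 1.01×10⁻⁴ / 1.27×10⁻⁴ = 7.06×10⁻¹² F.
C₂ = κ₂ε₀A/d₂ = 1.66 × 8.85×10⁻¹² × 1.01×10⁻⁴ / 1.08×10⁻⁴ = 1.37×10⁻¹¹ F.
C = (1/C₁ + 1/C₂)⁻¹ = 4.66×10⁻¹² F.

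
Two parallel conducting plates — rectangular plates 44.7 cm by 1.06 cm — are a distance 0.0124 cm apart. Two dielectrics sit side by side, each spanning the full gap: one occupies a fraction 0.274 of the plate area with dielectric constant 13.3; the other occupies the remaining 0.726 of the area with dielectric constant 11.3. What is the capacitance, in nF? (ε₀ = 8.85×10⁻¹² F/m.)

A = 44.7 × 1.06 cm² = 4.74×10⁻³ m².
Side-by-side slabs ⇒ two capacitors in parallel, each spanning the full gap.
C₁ = κ₁ε₀A₁/d = 13.3 × 8.85×10⁻¹² × 1.30×10⁻³ / 1.24×10⁻⁴ = 1.23×10⁻⁹ F.
C₂ = κ₂ε₀A₂/d = 11.3 × 8.85×10⁻¹² × 3.44×10⁻³ / 1.24×10⁻⁴ = 2.77×10⁻⁹ F.
C = C₁ + C₂ = 4.01×10⁻⁹ F.

C ≈ 4.01 nF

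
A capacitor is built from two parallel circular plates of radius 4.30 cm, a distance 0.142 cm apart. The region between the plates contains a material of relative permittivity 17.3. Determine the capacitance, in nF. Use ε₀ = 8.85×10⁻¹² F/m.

C ≈ 0.626 nF

A = π(4.30 cm)² = 5.81×10⁻³ m².
C = κε₀A/d = 17.3 × 8.85×10⁻¹² × 5.81×10⁻³ / 1.42×10⁻³ = 6.26×10⁻¹⁰ F.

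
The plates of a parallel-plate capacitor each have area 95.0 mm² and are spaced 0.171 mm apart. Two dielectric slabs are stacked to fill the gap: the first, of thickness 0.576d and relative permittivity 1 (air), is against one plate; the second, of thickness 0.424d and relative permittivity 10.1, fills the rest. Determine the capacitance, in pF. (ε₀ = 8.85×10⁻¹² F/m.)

C ≈ 7.96 pF

A = 95.0 mm² = 9.50×10⁻⁵ m².
Stacked slabs ⇒ two capacitors in series, each with the full plate area.
C₁ = κ₁ε₀A/d₁ = 1.00 × 8.85×10⁻¹² × 9.50×10⁻⁵ / 9.85×10⁻⁵ = 8.54×10⁻¹² F.
C₂ = κ₂ε₀A/d₂ = 10.1 × 8.85×10⁻¹² × 9.50×10⁻⁵ / 7.25×10⁻⁵ = 1.17×10⁻¹⁰ F.
C = (1/C₁ + 1/C₂)⁻¹ = 7.96×10⁻¹² F.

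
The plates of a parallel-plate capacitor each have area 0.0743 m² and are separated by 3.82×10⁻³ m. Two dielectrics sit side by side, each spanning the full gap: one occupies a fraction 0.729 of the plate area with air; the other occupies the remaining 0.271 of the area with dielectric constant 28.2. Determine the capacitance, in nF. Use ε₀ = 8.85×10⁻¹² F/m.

Side-by-side slabs ⇒ two capacitors in parallel, each spanning the full gap.
C₁ = κ₁ε₀A₁/d = 1.00 × 8.85×10⁻¹² × 5.42×10⁻² / 3.82×10⁻³ = 1.25×10⁻¹⁰ F.
C₂ = κ₂ε₀A₂/d = 28.2 × 8.85×10⁻¹² × 2.01×10⁻² / 3.82×10⁻³ = 1.32×10⁻⁹ F.
C = C₁ + C₂ = 1.44×10⁻⁹ F.

C ≈ 1.44 nF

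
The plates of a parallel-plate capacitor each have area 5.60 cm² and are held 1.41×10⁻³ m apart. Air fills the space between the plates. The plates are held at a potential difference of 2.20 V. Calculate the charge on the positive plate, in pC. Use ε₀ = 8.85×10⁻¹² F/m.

A = 5.60 cm² = 5.60×10⁻⁴ m².
C = ε₀A/d = 8.85×10⁻¹² × 5.60×10⁻⁴ / 1.41×10⁻³ = 3.51×10⁻¹² F.
Q = CV = 3.51×10⁻¹² × 2.20 = 7.73×10⁻¹² C.

Q ≈ 7.73 pC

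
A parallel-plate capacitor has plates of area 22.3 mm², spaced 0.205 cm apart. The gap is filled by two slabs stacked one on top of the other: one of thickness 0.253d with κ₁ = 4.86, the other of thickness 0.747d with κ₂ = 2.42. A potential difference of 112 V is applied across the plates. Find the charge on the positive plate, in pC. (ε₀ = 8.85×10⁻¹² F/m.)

Q ≈ 29.9 pC

A = 22.3 mm² = 2.23×10⁻⁵ m².
Stacked slabs ⇒ two capacitors in series, each with the full plate area.
C₁ = κ₁ε₀A/d₁ = 4.86 × 8.85×10⁻¹² × 2.23×10⁻⁵ / 5.19×10⁻⁴ = 1.85×10⁻¹² F.
C₂ = κ₂ε₀A/d₂ = 2.42 × 8.85×10⁻¹² × 2.23×10⁻⁵ / 1.53×10⁻³ = 3.12×10⁻¹³ F.
C = (1/C₁ + 1/C₂)⁻¹ = 2.67×10⁻¹³ F.
Q = CV = 2.67×10⁻¹³ × 112 = 2.99×10⁻¹¹ C.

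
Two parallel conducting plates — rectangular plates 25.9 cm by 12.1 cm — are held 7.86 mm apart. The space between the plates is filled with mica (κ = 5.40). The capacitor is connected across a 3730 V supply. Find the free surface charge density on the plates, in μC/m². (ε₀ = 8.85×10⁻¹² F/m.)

A = 25.9 × 12.1 cm² = 3.13×10⁻² m².
C = κε₀A/d = 5.40 × 8.85×10⁻¹² × 3.13×10⁻² / 7.86×10⁻³ = 1.91×10⁻¹⁰ F.
σ = Q/A = CV/A = 1.91×10⁻¹⁰ × 3730 / 3.13×10⁻² = 2.27×10⁻⁵ C/m².

σ ≈ 22.7 μC/m²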